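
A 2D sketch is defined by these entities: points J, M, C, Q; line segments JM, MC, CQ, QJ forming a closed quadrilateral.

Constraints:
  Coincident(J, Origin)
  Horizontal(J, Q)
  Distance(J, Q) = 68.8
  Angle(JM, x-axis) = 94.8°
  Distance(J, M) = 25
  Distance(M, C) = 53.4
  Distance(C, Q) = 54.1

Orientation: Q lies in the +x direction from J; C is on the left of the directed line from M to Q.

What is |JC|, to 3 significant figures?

66.9

Checks: J = (0.00, 0.00) ✓; |MC| = 53.40 ✓; |CQ| = 54.10 ✓.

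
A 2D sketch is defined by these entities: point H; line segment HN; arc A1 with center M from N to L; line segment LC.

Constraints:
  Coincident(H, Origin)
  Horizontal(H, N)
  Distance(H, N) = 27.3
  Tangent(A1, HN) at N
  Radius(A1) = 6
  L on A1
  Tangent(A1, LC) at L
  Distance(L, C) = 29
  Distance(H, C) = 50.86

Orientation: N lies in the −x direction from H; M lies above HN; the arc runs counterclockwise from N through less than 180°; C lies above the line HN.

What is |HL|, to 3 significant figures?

24.2

Checks: H = (0.00, 0.00) ✓; |ML| = 6.000 ✓; ∠(ML, LC) = 90.00° ✓; |LC| = 29.00 ✓; |HC| = 50.86 ✓.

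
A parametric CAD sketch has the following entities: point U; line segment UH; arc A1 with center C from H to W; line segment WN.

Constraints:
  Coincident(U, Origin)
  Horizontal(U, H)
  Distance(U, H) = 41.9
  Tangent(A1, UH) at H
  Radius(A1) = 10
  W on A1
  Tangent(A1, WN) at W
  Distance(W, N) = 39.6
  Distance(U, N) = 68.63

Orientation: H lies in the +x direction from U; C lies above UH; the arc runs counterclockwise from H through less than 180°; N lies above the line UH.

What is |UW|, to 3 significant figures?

53.0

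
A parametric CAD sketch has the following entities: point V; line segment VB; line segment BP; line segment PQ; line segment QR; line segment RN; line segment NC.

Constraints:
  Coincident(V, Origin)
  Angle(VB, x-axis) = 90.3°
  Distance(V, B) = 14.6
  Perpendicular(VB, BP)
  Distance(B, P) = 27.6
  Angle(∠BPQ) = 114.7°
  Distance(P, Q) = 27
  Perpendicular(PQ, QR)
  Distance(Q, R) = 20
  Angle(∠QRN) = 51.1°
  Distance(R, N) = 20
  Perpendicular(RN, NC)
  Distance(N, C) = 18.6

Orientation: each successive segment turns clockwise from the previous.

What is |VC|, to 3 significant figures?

43.8

V is at the origin; VB runs at 90.3° with length 14.6, so B = (-0.0764, 14.6). VB is perpendicular to BP, so BP runs at 0.300°; with |BP| = 27.6, P = (27.5, 14.7). ∠BPQ = 114.7° gives PQ at -65.0° from the x-axis; with |PQ| = 27.0, Q = (38.9, -9.73). PQ is perpendicular to QR, so QR runs at -155°; with |QR| = 20.0, R = (20.8, -18.2). ∠QRN = 51.1° gives RN at 76.1° from the x-axis; with |RN| = 20.0, N = (25.6, 1.24). The perpendicularity gives NC at right angles to RN, so NC runs at -13.9°; with |NC| = 18.6, C = (43.7, -3.23). Then |VC| = |C − V| = 43.8.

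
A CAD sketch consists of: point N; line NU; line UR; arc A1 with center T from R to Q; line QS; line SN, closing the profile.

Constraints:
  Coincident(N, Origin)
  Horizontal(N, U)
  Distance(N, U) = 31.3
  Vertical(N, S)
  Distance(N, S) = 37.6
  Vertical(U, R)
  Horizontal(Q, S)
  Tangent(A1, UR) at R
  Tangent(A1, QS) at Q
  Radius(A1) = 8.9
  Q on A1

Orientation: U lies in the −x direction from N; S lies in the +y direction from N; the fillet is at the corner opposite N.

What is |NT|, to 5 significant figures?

36.407

N is at the origin; NU is horizontal with |NU| = 31.3 and U on the −x side, so U = (-31.300, 0.0000). N and S share the same x with |NS| = 37.6 and S on the +y side, so S = (0.0000, 37.600). The virtual corner opposite N is at (-31.300, 37.600). A1 meets UR tangentially, so TR is at right angles to UR and since A1 is tangent to QS there, TQ ⟂ QS, with radius 8.9, so the center T sits 8.9 in from both sides at T = (-22.400, 28.700). Then |NT| = |T − N| = 36.407.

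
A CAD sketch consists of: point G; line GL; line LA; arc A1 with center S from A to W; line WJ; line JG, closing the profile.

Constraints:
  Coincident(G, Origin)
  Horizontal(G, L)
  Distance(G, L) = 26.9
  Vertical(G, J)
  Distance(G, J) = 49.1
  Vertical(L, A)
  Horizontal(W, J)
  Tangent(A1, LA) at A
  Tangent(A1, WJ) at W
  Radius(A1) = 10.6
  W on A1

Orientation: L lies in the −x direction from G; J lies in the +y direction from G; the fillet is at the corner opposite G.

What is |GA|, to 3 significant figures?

47.0

The virtual corner opposite G is at (-26.9, 49.1). Tangency of A1 to LA means the radius SA is perpendicular to LA and tangency of A1 to WJ means the radius SW is perpendicular to WJ, with radius 10.6, so the center S sits 10.6 in from both sides at S = (-16.3, 38.5). That places the tangent points at A = (-26.9, 38.5) on LA and W = (-16.3, 49.1) on WJ. Then |GA| = |A − G| = 47.0.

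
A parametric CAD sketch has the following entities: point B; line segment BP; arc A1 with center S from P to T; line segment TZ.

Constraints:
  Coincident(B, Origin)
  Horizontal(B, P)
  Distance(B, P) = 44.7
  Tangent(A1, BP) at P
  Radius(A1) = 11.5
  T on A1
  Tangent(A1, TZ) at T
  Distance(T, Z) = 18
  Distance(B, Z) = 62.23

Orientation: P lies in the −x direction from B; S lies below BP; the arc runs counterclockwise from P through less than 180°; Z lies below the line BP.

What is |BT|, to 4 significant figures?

57.56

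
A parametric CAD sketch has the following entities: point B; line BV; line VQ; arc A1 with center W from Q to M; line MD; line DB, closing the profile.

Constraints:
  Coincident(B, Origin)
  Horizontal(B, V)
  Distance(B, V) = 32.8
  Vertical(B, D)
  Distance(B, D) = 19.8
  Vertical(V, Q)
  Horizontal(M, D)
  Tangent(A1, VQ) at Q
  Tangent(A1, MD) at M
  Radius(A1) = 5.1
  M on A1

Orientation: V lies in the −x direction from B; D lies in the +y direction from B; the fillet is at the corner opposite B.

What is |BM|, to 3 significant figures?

34.0

B is at the origin; BV is horizontal with |BV| = 32.8 and V on the −x side, so V = (-32.8, 0.00). B and D share the same x with |BD| = 19.8 and D on the +y side, so D = (0.00, 19.8). The virtual corner opposite B is at (-32.8, 19.8). The tangent condition forces WQ to be normal to VQ and A1 meets MD tangentially, so WM is at right angles to MD, with radius 5.1, so the center W sits 5.1 in from both sides at W = (-27.7, 14.7). That places the tangent points at Q = (-32.8, 14.7) on VQ and M = (-27.7, 19.8) on MD. Then |BM| = |M − B| = 34.0.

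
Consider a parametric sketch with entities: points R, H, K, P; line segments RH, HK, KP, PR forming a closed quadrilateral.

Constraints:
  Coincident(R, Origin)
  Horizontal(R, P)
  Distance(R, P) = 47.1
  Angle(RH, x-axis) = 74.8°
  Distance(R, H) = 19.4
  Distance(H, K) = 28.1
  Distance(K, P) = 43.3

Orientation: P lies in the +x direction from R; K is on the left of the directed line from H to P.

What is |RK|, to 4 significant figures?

45.69

R is at the origin; R and P share the same y with |RP| = 47.1 and P in +x, so P = (47.1, 0). RH runs at 74.8° with |RH| = 19.4, so H = (5.086, 18.72). K is determined by |HK| = 28.1 and |KP| = 43.3 together: it lies at the intersection of circle(H, 28.1) and circle(P, 43.3). With |HP| = 46.00, the foot of the radical line on HP is 11.20 from H and the perpendicular offset is √(28.1² − 11.20²) = 25.77. Taking the left-of-HP solution: K = (25.81, 37.70).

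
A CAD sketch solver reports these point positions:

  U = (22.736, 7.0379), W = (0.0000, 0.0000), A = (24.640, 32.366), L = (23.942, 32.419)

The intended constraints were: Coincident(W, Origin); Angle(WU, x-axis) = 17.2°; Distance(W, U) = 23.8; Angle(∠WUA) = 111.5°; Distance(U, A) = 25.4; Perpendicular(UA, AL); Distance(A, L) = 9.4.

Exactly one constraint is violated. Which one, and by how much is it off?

Distance(A, L) = 9.4 — off by 8.70.

W = (0.00, 0.00) ✓; WU at 17.20° ✓; |WU| = 23.80 ✓; ∠WUA = 111.5° ✓; |UA| = 25.40 ✓; ∠(UA, AL) = 89.96° ✓; |AL| = 0.7000 ✗.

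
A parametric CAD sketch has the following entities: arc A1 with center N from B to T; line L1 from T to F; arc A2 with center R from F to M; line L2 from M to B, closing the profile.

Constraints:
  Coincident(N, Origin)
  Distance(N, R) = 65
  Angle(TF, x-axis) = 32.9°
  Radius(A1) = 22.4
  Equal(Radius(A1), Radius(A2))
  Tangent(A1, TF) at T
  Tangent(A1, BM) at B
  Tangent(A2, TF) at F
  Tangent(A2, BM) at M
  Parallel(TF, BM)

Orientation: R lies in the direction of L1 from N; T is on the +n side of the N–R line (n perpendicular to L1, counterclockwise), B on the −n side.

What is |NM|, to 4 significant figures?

68.75

The slot axis is L1's direction at 32.9°, so u = (cos 32.9°, sin 32.9°) = (0.8396, 0.5432) and n = (−sin 32.9°, cos 32.9°) = (-0.5432, 0.8396). N is at the origin and R lies 65.0 along u from N, so R = 65.0·u = (54.58, 35.31). Tangency of A1 to both parallel lines with radius 22.4 puts T and B at N ± 22.4·n: T = (-12.17, 18.81), B = (12.17, -18.81). Equal radii place F and M the same way about R: F = R + 22.4·n = (42.41, 54.11), M = R − 22.4·n = (66.74, 16.50). Then |NM| = |M − N| = 68.75.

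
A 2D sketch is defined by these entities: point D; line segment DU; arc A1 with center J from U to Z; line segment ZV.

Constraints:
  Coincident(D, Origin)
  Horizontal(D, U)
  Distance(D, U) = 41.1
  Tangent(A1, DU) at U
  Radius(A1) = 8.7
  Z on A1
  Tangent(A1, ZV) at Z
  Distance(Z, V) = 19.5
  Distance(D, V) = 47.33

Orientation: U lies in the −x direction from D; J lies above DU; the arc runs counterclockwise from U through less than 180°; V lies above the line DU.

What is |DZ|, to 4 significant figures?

34.30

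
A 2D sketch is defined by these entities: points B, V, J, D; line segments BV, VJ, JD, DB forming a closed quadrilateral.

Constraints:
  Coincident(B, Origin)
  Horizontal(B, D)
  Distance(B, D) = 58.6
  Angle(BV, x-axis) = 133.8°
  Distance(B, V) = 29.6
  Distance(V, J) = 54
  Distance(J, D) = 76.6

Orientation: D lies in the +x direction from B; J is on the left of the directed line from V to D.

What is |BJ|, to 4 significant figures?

64.21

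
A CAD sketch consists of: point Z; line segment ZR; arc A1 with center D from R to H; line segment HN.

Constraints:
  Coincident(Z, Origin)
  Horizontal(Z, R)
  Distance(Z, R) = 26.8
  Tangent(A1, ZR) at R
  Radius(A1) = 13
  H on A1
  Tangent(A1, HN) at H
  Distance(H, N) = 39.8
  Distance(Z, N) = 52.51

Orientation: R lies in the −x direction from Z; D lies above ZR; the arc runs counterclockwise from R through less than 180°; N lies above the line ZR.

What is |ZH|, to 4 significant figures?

18.23

Checks: Z.y = 0.00, R.y = 0.00 ✓; |DH| = 13.00 ✓; ∠(DH, HN) = 90.00° ✓; |HN| = 39.80 ✓; |ZN| = 52.51 ✓.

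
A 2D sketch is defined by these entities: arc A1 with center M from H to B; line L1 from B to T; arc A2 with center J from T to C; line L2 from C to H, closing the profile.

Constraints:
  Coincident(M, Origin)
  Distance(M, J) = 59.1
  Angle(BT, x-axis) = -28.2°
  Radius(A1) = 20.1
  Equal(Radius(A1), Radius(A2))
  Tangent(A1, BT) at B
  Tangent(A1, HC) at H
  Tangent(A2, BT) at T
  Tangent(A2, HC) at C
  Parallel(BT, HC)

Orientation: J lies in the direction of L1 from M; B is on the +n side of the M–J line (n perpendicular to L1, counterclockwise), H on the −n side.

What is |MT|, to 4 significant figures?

62.42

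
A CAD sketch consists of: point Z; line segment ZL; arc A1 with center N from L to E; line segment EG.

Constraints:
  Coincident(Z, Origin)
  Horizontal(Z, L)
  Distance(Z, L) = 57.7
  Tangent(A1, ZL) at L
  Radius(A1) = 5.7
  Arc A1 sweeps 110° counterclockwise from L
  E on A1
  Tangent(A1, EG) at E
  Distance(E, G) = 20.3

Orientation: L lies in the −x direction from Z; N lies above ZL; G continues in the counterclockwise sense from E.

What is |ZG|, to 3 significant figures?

65.0

Z is at the origin; ZL is horizontal with |ZL| = 57.7 and L on the −x side, so L = (-57.7, 0.00). Since A1 is tangent to ZL there, NL ⟂ ZL, so N = L + (0, 5.7) = (-57.7, 5.70). On A1, L sits at bearing -90° from N; a 110° counterclockwise sweep puts E at bearing 20°, so E = N + 5.7·(cos 20°, sin 20°) = (-52.3, 7.65). Since A1 is tangent to EG there, NE ⟂ EG, so EG runs along (−sin 20°, cos 20°); with |EG| = 20.3, G = (-59.3, 26.7). Then |ZG| = |G − Z| = 65.0.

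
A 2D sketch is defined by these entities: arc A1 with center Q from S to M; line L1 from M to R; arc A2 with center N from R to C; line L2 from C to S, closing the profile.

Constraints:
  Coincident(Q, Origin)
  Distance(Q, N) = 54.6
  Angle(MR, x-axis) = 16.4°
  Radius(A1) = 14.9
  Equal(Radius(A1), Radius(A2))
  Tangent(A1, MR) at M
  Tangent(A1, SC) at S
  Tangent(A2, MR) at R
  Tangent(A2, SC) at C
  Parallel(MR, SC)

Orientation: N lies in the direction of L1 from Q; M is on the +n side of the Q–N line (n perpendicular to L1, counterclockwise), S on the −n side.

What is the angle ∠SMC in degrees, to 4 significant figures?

61.37°

The slot axis is L1's direction at 16.4°, so u = (cos 16.4°, sin 16.4°) = (0.9593, 0.2823) and n = (−sin 16.4°, cos 16.4°) = (-0.2823, 0.9593). Q is at the origin and N lies 54.6 along u from Q, so N = 54.6·u = (52.38, 15.42). Tangency of A1 to both parallel lines with radius 14.9 puts M and S at Q ± 14.9·n: M = (-4.207, 14.29), S = (4.207, -14.29). Equal radii place R and C the same way about N: R = N + 14.9·n = (48.17, 29.71), C = N − 14.9·n = (56.59, 1.122). Then cos ∠SMC = MS·MC / (|MS||MC|), giving 61.37°.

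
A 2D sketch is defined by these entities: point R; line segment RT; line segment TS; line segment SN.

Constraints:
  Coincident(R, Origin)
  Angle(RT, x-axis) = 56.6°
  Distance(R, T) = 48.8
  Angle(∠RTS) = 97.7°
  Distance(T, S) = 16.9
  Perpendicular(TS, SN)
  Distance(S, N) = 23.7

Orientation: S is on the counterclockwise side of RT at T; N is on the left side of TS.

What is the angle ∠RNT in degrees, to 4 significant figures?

101.0°

R is at the origin; RT runs at 56.6° with length 48.8, so T = 48.8·(cos 56.6°, sin 56.6°) = (26.86, 40.74). ∠RTS = 97.7°, so TS runs at 56.6° + (180° − 97.7°) = 138.9° from the x-axis; with |TS| = 16.9, S = T + 16.9·(cos 138.9°, sin 138.9°) = (14.13, 51.85). TS is perpendicular to SN; with |SN| = 23.7 on the left of TS, N = S + 23.7·(-0.6574, -0.7536) = (-1.452, 33.99). Then cos ∠RNT = NR·NT / (|NR||NT|), giving 101.0°.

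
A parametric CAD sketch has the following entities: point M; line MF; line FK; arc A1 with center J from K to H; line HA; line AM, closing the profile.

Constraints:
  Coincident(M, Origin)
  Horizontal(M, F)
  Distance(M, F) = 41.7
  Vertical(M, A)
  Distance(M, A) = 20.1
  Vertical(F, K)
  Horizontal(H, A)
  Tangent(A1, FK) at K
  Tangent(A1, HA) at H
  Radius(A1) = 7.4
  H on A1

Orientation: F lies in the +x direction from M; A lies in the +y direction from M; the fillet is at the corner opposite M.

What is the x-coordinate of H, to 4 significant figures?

34.30

M is at the origin; M and F share the same y with |MF| = 41.7 and F on the +x side, so F = (41.70, 0.000). M and A share the same x with |MA| = 20.1 and A on the +y side, so A = (0.000, 20.10). The virtual corner opposite M is at (41.70, 20.10). A1 meets FK tangentially, so JK is at right angles to FK and the tangent condition forces JH to be normal to HA, with radius 7.4, so the center J sits 7.4 in from both sides at J = (34.30, 12.70). That places the tangent points at K = (41.70, 12.70) on FK and H = (34.30, 20.10) on HA. So H.x = 34.30.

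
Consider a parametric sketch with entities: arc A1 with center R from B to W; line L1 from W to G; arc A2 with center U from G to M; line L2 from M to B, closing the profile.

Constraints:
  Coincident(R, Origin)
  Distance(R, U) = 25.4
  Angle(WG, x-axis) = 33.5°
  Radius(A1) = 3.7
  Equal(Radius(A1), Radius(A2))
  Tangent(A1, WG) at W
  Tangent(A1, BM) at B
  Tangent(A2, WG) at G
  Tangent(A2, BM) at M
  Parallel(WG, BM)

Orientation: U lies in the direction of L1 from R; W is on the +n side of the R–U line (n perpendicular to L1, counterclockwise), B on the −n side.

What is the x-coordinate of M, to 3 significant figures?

23.2

The slot axis is L1's direction at 33.5°, so u = (cos 33.5°, sin 33.5°) = (0.834, 0.552) and n = (−sin 33.5°, cos 33.5°) = (-0.552, 0.834). R is at the origin and U lies 25.4 along u from R, so U = 25.4·u = (21.2, 14.0). Tangency of A1 to both parallel lines with radius 3.7 puts W and B at R ± 3.7·n: W = (-2.04, 3.09), B = (2.04, -3.09). Equal radii place G and M the same way about U: G = U + 3.7·n = (19.1, 17.1), M = U − 3.7·n = (23.2, 10.9). So M.x = 23.2.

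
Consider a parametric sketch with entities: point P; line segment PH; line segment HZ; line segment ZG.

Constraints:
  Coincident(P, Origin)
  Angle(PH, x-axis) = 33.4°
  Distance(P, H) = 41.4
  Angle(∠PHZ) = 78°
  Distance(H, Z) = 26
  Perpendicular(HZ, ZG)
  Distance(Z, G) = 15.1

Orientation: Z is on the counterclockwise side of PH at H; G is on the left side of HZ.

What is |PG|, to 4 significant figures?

30.78

P is at the origin; PH runs at 33.4° with length 41.4, so H = 41.4·(cos 33.4°, sin 33.4°) = (34.56, 22.79). ∠PHZ = 78.0°, so HZ runs at 33.4° + (180° − 78.0°) = 135.4° from the x-axis; with |HZ| = 26.0, Z = H + 26.0·(cos 135.4°, sin 135.4°) = (16.05, 41.05). HZ is perpendicular to ZG; with |ZG| = 15.1 on the left of HZ, G = Z + 15.1·(-0.7022, -0.7120) = (5.448, 30.29). Then |PG| = |G − P| = 30.78.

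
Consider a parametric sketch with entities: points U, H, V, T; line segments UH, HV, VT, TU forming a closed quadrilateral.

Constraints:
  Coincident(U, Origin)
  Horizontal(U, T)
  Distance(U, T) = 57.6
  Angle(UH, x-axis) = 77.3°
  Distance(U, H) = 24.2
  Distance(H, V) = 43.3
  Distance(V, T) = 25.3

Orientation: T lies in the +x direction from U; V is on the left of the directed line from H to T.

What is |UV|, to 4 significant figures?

54.07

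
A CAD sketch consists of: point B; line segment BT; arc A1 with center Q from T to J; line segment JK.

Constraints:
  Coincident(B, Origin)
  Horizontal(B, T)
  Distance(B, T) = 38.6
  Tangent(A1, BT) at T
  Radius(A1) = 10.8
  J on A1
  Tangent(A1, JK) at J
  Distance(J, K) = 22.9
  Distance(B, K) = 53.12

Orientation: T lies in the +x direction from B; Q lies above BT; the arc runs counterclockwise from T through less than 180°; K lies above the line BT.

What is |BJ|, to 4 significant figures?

50.78

Checks: |QJ| = 10.80 ✓; ∠(QJ, JK) = 90.00° ✓; |JK| = 22.90 ✓; |BK| = 53.12 ✓.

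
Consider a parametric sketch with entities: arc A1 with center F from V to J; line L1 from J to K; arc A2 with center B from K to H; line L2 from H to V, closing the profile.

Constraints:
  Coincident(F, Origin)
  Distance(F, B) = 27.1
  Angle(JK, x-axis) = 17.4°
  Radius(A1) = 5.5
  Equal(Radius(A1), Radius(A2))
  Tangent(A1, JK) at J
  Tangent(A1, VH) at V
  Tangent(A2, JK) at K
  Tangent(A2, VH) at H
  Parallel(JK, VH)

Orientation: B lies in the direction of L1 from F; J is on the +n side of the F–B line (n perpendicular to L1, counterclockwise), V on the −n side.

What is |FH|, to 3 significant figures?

27.7

The slot axis is L1's direction at 17.4°, so u = (cos 17.4°, sin 17.4°) = (0.954, 0.299) and n = (−sin 17.4°, cos 17.4°) = (-0.299, 0.954). F is at the origin and B lies 27.1 along u from F, so B = 27.1·u = (25.9, 8.10). Tangency of A1 to both parallel lines with radius 5.5 puts J and V at F ± 5.5·n: J = (-1.64, 5.25), V = (1.64, -5.25). Equal radii place K and H the same way about B: K = B + 5.5·n = (24.2, 13.4), H = B − 5.5·n = (27.5, 2.86). Then |FH| = |H − F| = 27.7.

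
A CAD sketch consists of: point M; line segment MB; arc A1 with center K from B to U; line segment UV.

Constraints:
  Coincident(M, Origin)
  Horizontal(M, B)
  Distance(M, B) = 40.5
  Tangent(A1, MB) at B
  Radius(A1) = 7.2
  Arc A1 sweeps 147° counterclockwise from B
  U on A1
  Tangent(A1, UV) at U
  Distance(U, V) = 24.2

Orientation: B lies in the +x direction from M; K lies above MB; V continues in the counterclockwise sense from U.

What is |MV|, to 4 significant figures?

35.78

M is at the origin; M and B share the same y with |MB| = 40.5 and B on the +x side, so B = (40.50, 0.000). The tangent condition forces KB to be normal to MB, so K = B + (0, 7.2) = (40.50, 7.200). On A1, B sits at bearing -90° from K; a 147° counterclockwise sweep puts U at bearing 57°, so U = K + 7.2·(cos 57°, sin 57°) = (44.42, 13.24). The tangent condition forces KU to be normal to UV, so UV runs along (−sin 57°, cos 57°); with |UV| = 24.2, V = (24.13, 26.42). Then |MV| = |V − M| = 35.78.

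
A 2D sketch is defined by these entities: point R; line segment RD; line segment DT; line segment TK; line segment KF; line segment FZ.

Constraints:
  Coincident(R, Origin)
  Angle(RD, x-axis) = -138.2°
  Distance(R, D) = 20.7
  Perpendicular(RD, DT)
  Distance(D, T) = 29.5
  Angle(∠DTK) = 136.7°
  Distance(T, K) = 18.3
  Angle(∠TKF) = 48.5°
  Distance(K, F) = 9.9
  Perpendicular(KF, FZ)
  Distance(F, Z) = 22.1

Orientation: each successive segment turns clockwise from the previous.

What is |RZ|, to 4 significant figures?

42.60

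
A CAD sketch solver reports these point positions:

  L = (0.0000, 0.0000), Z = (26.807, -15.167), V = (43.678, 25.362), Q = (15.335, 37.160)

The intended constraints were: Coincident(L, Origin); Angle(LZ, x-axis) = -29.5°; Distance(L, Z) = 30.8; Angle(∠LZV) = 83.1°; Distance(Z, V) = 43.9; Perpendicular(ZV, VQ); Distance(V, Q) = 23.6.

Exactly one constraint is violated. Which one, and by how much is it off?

Distance(V, Q) = 23.6 — off by 7.10.

L = (0.00, 0.00) ✓; LZ at -29.50° ✓; |LZ| = 30.80 ✓; ∠LZV = 83.10° ✓; |ZV| = 43.90 ✓; ∠(ZV, VQ) = 90.00° ✓; |VQ| = 30.70 ✗.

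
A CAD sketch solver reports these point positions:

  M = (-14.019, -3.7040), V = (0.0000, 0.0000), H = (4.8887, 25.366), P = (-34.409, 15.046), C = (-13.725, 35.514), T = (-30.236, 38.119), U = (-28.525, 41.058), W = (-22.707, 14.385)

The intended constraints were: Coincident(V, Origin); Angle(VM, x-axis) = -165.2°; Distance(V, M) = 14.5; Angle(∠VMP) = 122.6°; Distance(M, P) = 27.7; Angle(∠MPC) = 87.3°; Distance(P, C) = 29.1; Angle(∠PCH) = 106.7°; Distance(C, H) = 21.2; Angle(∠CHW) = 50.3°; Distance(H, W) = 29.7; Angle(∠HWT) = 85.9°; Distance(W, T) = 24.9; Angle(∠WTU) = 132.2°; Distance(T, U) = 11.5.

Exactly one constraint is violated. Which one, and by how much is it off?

Distance(T, U) = 11.5 — off by 8.10.

V = (0.00, 0.00) ✓; VM at -165.2° ✓; |VM| = 14.50 ✓; ∠VMP = 122.6° ✓; |MP| = 27.70 ✓; ∠MPC = 87.30° ✓; |PC| = 29.10 ✓; ∠PCH = 106.7° ✓; |CH| = 21.20 ✓; ∠CHW = 50.30° ✓; |HW| = 29.70 ✓; ∠HWT = 85.90° ✓; |WT| = 24.90 ✓; ∠WTU = 132.2° ✓; |TU| = 3.401 ✗.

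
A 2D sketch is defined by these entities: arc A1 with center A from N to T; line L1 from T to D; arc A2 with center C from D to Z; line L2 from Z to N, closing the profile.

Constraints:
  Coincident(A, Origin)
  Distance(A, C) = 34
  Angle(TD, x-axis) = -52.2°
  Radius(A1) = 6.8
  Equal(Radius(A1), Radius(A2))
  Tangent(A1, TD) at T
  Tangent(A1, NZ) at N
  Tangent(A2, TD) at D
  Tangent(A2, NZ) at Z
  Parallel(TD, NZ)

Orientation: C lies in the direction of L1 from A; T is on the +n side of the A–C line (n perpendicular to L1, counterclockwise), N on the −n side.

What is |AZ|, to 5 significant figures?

34.673

The slot axis is L1's direction at -52.2°, so u = (cos -52.2°, sin -52.2°) = (0.61291, -0.79016) and n = (−sin -52.2°, cos -52.2°) = (0.79016, 0.61291). A is at the origin and C lies 34.0 along u from A, so C = 34.0·u = (20.839, -26.865). Tangency of A1 to both parallel lines with radius 6.8 puts T and N at A ± 6.8·n: T = (5.3731, 4.1678), N = (-5.3731, -4.1678). Equal radii place D and Z the same way about C: D = C + 6.8·n = (26.212, -22.698), Z = C − 6.8·n = (15.466, -31.033). Then |AZ| = |Z − A| = 34.673.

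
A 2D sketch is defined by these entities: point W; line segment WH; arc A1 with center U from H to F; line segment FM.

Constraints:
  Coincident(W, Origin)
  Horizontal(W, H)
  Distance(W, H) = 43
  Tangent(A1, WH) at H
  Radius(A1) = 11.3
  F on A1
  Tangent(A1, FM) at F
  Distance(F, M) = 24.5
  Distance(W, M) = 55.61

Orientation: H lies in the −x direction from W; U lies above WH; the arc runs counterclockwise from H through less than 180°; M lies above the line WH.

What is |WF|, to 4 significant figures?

35.66

Checks: |UF| = 11.30 ✓; ∠(UF, FM) = 90.00° ✓; |FM| = 24.50 ✓; |WM| = 55.61 ✓.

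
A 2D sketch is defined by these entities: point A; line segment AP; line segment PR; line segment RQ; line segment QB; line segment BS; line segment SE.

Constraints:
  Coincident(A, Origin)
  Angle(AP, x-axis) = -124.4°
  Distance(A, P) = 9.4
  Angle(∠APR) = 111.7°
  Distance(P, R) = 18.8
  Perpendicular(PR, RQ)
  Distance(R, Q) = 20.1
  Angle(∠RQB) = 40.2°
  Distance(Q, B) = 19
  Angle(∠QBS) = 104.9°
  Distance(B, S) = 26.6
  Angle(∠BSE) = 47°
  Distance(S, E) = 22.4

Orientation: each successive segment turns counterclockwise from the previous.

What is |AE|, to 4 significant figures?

30.08

∠QBS = 104.9° gives BS at -111.2° from the x-axis; with |BS| = 26.6, S = (-6.646, -34.86). ∠BSE = 47.0° gives SE at 21.80° from the x-axis; with |SE| = 22.4, E = (14.15, -26.55). Then |AE| = |E − A| = 30.08.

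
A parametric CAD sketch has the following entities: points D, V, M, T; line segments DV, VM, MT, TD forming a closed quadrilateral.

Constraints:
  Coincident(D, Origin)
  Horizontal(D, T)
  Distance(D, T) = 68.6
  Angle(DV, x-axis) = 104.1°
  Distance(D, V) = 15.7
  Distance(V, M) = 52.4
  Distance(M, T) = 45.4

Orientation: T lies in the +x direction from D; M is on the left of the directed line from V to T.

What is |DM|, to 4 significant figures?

57.60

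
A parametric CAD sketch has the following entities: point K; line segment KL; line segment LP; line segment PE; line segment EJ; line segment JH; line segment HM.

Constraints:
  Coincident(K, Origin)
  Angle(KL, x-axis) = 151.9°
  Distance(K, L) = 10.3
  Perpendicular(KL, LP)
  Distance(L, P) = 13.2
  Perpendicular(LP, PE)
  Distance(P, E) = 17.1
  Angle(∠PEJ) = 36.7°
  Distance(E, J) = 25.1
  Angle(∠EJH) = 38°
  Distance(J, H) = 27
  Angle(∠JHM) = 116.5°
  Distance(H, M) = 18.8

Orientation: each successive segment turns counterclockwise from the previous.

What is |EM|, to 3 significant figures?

15.7

K is at the origin; KL runs at 151.9° with length 10.3, so L = (-9.09, 4.85). KL ⟂ LP, so LP runs at -118°; with |LP| = 13.2, P = (-15.3, -6.79). LP is perpendicular to PE, so PE runs at -28.1°; with |PE| = 17.1, E = (-0.219, -14.8). ∠PEJ = 36.7° gives EJ at 115° from the x-axis; with |EJ| = 25.1, J = (-10.9, 7.86). ∠EJH = 38.0° gives JH at -103° from the x-axis; with |JH| = 27.0, H = (-16.9, -18.5). ∠JHM = 116.5° gives HM at -39.3° from the x-axis; with |HM| = 18.8, M = (-2.34, -30.4). Then |EM| = |M − E| = 15.7.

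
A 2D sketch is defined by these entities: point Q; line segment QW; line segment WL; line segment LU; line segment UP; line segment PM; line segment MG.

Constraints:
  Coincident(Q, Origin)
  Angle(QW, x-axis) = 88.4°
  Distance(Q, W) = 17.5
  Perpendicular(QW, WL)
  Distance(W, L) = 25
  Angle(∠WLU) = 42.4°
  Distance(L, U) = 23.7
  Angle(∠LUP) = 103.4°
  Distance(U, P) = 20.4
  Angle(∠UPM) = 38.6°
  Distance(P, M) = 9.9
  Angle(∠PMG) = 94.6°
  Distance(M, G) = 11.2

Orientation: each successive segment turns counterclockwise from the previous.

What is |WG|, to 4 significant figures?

14.99

Q is at the origin; QW runs at 88.4° with length 17.5, so W = (0.4886, 17.49). QW is perpendicular to WL, so WL runs at 178.4°; with |WL| = 25.0, L = (-24.50, 18.19). ∠WLU = 42.4° gives LU at -44.00° from the x-axis; with |LU| = 23.7, U = (-7.453, 1.728). ∠LUP = 103.4° gives UP at 32.60° from the x-axis; with |UP| = 20.4, P = (9.733, 12.72). ∠UPM = 38.6° gives PM at 174.0° from the x-axis; with |PM| = 9.9, M = (-0.1130, 13.75). ∠PMG = 94.6° gives MG at -100.6° from the x-axis; with |MG| = 11.2, G = (-2.173, 2.745). Then |WG| = |G − W| = 14.99.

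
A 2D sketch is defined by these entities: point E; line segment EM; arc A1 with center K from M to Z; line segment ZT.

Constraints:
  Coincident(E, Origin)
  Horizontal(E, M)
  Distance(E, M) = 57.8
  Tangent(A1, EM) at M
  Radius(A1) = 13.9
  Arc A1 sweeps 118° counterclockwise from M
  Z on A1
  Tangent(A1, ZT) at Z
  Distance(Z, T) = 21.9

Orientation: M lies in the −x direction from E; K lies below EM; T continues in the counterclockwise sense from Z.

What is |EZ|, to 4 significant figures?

72.99

E is at the origin; E and M share the same y with |EM| = 57.8 and M on the −x side, so M = (-57.80, 0.000). A1 meets EM tangentially, so KM is at right angles to EM, so K = M + (0, -13.9) = (-57.80, -13.90). On A1, M sits at bearing 90° from K; a 118° counterclockwise sweep puts Z at bearing 208°, so Z = K + 13.9·(cos 208°, sin 208°) = (-70.07, -20.43). Then |EZ| = |Z − E| = 72.99.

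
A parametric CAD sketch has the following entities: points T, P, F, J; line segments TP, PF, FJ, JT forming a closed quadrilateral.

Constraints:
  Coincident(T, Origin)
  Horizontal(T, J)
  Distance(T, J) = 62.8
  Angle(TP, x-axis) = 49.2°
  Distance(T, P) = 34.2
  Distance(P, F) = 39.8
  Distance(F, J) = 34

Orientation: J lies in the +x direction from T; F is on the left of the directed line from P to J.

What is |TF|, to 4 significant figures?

70.10

T is at the origin; T and J share the same y with |TJ| = 62.8 and J in +x, so J = (62.8, 0). TP runs at 49.2° with |TP| = 34.2, so P = (22.35, 25.89). F is determined by |PF| = 39.8 and |FJ| = 34.0 together: it lies at the intersection of circle(P, 39.8) and circle(J, 34.0). With |PJ| = 48.03, the foot of the radical line on PJ is 28.47 from P and the perpendicular offset is √(39.8² − 28.47²) = 27.81. Taking the left-of-PJ solution: F = (61.32, 33.97).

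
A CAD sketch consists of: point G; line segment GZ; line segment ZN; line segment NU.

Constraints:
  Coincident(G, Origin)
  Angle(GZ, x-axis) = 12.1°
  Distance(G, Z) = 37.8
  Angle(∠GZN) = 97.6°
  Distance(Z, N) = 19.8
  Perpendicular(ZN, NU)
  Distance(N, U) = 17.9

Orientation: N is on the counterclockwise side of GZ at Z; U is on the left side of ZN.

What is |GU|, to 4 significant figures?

31.59

G is at the origin; GZ runs at 12.1° with length 37.8, so Z = 37.8·(cos 12.1°, sin 12.1°) = (36.96, 7.924). ∠GZN = 97.6°, so ZN runs at 12.1° + (180° − 97.6°) = 94.50° from the x-axis; with |ZN| = 19.8, N = Z + 19.8·(cos 94.50°, sin 94.50°) = (35.41, 27.66). The perpendicularity gives NU at right angles to ZN; with |NU| = 17.9 on the left of ZN, U = N + 17.9·(-0.9969, -0.07846) = (17.56, 26.26). Then |GU| = |U − G| = 31.59.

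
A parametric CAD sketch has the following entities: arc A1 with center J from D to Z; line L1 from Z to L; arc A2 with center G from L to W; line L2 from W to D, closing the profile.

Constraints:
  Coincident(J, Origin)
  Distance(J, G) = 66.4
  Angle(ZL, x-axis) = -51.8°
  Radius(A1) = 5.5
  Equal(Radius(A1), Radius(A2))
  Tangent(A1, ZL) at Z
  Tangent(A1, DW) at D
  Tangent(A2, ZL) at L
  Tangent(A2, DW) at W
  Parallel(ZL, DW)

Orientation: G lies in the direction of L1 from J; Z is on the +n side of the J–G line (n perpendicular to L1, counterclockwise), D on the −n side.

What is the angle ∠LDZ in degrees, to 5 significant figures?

80.594°

The slot axis is L1's direction at -51.8°, so u = (cos -51.8°, sin -51.8°) = (0.61841, -0.78586) and n = (−sin -51.8°, cos -51.8°) = (0.78586, 0.61841). J is at the origin and G lies 66.4 along u from J, so G = 66.4·u = (41.062, -52.181). Tangency of A1 to both parallel lines with radius 5.5 puts Z and D at J ± 5.5·n: Z = (4.3222, 3.4012), D = (-4.3222, -3.4012). Equal radii place L and W the same way about G: L = G + 5.5·n = (45.385, -48.780), W = G − 5.5·n = (36.740, -55.582). Then cos ∠LDZ = DL·DZ / (|DL||DZ|), giving 80.594°.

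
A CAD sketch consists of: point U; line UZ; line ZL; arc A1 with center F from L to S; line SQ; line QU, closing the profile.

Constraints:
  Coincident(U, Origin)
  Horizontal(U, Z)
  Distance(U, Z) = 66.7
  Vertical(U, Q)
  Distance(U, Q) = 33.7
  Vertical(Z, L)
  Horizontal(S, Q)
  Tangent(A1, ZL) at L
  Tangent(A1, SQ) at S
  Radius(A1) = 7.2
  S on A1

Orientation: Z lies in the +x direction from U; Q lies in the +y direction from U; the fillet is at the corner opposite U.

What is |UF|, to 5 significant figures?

65.134

U is at the origin; U and Z share the same y with |UZ| = 66.7 and Z on the +x side, so Z = (66.700, 0.0000). U and Q share the same x with |UQ| = 33.7 and Q on the +y side, so Q = (0.0000, 33.700). The virtual corner opposite U is at (66.700, 33.700). The tangent condition forces FL to be normal to ZL and since A1 is tangent to SQ there, FS ⟂ SQ, with radius 7.2, so the center F sits 7.2 in from both sides at F = (59.500, 26.500). Then |UF| = |F − U| = 65.134.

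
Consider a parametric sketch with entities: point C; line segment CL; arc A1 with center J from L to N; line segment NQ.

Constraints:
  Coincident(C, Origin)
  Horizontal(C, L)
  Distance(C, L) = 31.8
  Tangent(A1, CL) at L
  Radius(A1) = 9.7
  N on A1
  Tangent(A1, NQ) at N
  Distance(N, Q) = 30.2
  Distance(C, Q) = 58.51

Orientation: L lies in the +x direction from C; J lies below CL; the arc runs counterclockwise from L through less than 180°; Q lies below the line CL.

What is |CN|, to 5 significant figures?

29.005

C is at the origin; C and L share the same y with |CL| = 31.8 and L on the +x side, so L = (31.800, 0.0000). The tangent condition forces JL to be normal to CL, so J = L + (0, -9.7) = (31.800, -9.7000). Since JN ⟂ NQ (tangency), |JQ| = √(9.7² + 30.2²) = 31.720 regardless of where N sits on A1. So Q lies on both circle(C, 58.51) and circle(J, 31.720); the below-CL intersection is Q = (43.426, -39.212). N is the foot of the tangent from Q: N = (24.295, -15.845).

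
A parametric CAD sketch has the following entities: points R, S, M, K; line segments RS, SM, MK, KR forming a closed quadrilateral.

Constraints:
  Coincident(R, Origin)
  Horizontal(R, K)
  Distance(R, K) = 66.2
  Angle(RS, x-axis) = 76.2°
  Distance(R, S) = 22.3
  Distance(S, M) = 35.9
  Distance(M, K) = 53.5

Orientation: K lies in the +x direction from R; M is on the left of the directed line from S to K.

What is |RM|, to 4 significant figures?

54.90

Checks: |SM| = 35.90 ✓; |MK| = 53.50 ✓.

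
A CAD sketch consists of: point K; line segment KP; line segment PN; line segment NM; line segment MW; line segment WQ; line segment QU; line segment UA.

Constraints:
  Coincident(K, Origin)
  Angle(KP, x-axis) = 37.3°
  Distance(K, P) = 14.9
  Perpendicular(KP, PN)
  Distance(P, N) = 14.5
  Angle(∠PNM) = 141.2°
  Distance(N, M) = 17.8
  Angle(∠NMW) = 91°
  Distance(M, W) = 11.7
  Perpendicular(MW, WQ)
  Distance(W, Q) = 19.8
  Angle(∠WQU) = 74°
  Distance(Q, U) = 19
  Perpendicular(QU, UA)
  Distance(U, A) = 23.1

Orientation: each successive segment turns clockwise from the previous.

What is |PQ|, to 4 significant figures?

9.957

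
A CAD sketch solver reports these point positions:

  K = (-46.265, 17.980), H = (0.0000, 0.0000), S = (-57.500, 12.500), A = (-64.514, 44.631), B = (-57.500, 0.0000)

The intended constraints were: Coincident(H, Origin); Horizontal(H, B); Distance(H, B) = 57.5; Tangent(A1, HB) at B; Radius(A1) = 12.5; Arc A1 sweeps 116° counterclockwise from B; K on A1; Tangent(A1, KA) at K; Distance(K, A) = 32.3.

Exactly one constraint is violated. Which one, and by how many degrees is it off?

Tangent(A1, KA) at K — off by 8.40°.

H = (0.00, 0.00) ✓; H.y = 0.00, B.y = 0.00 ✓; |HB| = 57.50 ✓; ∠(SB, BH) = 90.00° ✓; |SB| = 12.50 ✓; bearing(S→K) − bearing(S→B) = 116.0° ✓; |SK| = 12.50 ✓; ∠(SK, KA) = 81.60° ✗; |KA| = 32.30 ✓.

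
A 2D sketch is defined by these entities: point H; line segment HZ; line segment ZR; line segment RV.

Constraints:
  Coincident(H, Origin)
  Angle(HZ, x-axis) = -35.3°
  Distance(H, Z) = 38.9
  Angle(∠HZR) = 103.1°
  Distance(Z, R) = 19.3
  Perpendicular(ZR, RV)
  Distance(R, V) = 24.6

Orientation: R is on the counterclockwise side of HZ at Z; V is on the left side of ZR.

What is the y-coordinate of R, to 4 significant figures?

-9.665

H is at the origin; HZ runs at -35.3° with length 38.9, so Z = 38.9·(cos -35.3°, sin -35.3°) = (31.75, -22.48). ∠HZR = 103.1°, so ZR runs at -35.3° + (180° − 103.1°) = 41.60° from the x-axis; with |ZR| = 19.3, R = Z + 19.3·(cos 41.60°, sin 41.60°) = (46.18, -9.665). So R.y = -9.665.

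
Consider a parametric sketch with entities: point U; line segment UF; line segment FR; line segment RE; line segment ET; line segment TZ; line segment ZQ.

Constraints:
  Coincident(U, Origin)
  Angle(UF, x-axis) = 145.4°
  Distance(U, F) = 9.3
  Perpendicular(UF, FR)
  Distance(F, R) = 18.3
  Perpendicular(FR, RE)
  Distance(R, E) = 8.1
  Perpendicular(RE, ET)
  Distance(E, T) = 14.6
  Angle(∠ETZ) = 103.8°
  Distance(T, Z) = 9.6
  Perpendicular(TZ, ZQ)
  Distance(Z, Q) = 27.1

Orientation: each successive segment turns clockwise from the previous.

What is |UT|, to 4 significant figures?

3.890

FR ⟂ RE, so RE runs at -34.60°; with |RE| = 8.1, E = (9.404, 15.74). RE ⟂ ET, so ET runs at -124.6°; with |ET| = 14.6, T = (1.113, 3.727). Then |UT| = |T − U| = 3.890.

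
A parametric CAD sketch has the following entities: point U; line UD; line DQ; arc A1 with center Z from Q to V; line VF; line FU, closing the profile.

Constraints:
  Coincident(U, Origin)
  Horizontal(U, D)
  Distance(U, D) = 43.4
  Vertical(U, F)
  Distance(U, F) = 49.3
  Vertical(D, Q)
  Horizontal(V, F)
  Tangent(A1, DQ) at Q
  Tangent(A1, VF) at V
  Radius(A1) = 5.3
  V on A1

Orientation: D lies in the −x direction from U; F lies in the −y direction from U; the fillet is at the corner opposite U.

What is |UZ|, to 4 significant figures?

58.20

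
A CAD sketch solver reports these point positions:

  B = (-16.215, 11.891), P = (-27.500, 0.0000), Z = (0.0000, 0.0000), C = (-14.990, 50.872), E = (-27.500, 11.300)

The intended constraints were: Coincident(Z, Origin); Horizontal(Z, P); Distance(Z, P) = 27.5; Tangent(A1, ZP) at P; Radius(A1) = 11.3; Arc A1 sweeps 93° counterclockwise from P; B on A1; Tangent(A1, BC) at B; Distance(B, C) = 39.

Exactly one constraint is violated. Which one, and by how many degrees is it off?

Tangent(A1, BC) at B — off by 4.80°.

Z = (0.00, 0.00) ✓; Z.y = 0.00, P.y = 0.00 ✓; |ZP| = 27.50 ✓; ∠(EP, PZ) = 90.00° ✓; |EP| = 11.30 ✓; bearing(E→B) − bearing(E→P) = 93.00° ✓; |EB| = 11.30 ✓; ∠(EB, BC) = 94.80° ✗; |BC| = 39.00 ✓.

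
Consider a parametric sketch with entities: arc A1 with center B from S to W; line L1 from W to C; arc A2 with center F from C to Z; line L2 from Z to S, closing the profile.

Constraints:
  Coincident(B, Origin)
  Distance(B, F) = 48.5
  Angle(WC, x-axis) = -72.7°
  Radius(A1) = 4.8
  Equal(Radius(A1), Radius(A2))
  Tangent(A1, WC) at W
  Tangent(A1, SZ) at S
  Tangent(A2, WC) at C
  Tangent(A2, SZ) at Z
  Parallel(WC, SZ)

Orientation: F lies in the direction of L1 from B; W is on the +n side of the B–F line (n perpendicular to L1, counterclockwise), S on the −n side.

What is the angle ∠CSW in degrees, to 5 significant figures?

78.804°

The slot axis is L1's direction at -72.7°, so u = (cos -72.7°, sin -72.7°) = (0.29737, -0.95476) and n = (−sin -72.7°, cos -72.7°) = (0.95476, 0.29737). B is at the origin and F lies 48.5 along u from B, so F = 48.5·u = (14.423, -46.306). Tangency of A1 to both parallel lines with radius 4.8 puts W and S at B ± 4.8·n: W = (4.5829, 1.4274), S = (-4.5829, -1.4274). Equal radii place C and Z the same way about F: C = F + 4.8·n = (19.006, -44.878), Z = F − 4.8·n = (9.8398, -47.733). Then cos ∠CSW = SC·SW / (|SC||SW|), giving 78.804°.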